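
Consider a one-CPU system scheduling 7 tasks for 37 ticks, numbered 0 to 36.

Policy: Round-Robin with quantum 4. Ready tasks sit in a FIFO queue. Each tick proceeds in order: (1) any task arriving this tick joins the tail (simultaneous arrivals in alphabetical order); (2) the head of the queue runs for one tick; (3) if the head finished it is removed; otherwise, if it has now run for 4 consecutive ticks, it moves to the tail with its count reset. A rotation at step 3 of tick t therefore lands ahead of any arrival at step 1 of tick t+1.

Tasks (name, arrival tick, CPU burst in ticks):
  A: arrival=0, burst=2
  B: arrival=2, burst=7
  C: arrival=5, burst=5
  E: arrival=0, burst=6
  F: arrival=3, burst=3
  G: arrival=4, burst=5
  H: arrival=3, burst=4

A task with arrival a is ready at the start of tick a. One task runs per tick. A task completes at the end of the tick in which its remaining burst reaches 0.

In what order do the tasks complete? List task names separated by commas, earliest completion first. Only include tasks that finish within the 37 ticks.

completion order = A, F, H, E, B, G, C

t=0: queue=[A,E] q_used=0 → run A
t=1: queue=[A,E] q_used=1 → run A
t=2: queue=[E,B] q_used=0 → run E
t=3: queue=[E,B,F,H] q_used=1 → run E
t=4: queue=[E,B,F,H,G] q_used=2 → run E
t=5: queue=[E,B,F,H,G,C] q_used=3 → run E
t=6: queue=[B,F,H,G,C,E] q_used=0 → run B
t=7: queue=[B,F,H,G,C,E] q_used=1 → run B
t=8: queue=[B,F,H,G,C,E] q_used=2 → run B
t=9: queue=[B,F,H,G,C,E] q_used=3 → run B
t=10: queue=[F,H,G,C,E,B] q_used=0 → run F
t=11: queue=[F,H,G,C,E,B] q_used=1 → run F
t=12: queue=[F,H,G,C,E,B] q_used=2 → run F
t=13: queue=[H,G,C,E,B] q_used=0 → run H
t=14: queue=[H,G,C,E,B] q_used=1 → run H
t=15: queue=[H,G,C,E,B] q_used=2 → run H
t=16: queue=[H,G,C,E,B] q_used=3 → run H
t=17: queue=[G,C,E,B] q_used=0 → run G
t=18: queue=[G,C,E,B] q_used=1 → run G
t=19: queue=[G,C,E,B] q_used=2 → run G
t=20: queue=[G,C,E,B] q_used=3 → run G
t=21: queue=[C,E,B,G] q_used=0 → run C
t=22: queue=[C,E,B,G] q_used=1 → run C
t=23: queue=[C,E,B,G] q_used=2 → run C
t=24: queue=[C,E,B,G] q_used=3 → run C
t=25: queue=[E,B,G,C] q_used=0 → run E
t=26: queue=[E,B,G,C] q_used=1 → run E
t=27: queue=[B,G,C] q_used=0 → run B
t=28: queue=[B,G,C] q_used=1 → run B
t=29: queue=[B,G,C] q_used=2 → run B
t=30: queue=[G,C] q_used=0 → run G
t=31: queue=[C] q_used=0 → run C
t=32: (idle)
t=33: (idle)
t=34: (idle)
t=35: (idle)
t=36: (idle)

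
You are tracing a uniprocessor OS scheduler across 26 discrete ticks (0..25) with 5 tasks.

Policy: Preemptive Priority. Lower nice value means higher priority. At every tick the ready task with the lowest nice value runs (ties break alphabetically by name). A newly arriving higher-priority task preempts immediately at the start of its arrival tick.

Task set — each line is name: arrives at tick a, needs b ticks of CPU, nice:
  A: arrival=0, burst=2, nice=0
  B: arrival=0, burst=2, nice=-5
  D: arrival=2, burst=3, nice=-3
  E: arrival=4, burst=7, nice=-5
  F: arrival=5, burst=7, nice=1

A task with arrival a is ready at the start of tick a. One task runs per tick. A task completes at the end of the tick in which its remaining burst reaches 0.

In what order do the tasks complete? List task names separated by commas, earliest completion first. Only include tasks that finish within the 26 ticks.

t=0: ready={A,B} → run B
t=1: ready={A,B} → run B
t=2: ready={A,D} → run D
t=3: ready={A,D} → run D
t=4: ready={A,D,E} → run E
t=5: ready={A,D,E,F} → run E
t=6: ready={A,D,E,F} → run E
t=7: ready={A,D,E,F} → run E
t=8: ready={A,D,E,F} → run E
t=9: ready={A,D,E,F} → run E
t=10: ready={A,D,E,F} → run E
t=11: ready={A,D,F} → run D
t=12: ready={A,F} → run A
t=13: ready={A,F} → run A
t=14: ready={F} → run F
t=15: ready={F} → run F
t=16: ready={F} → run F
t=17: ready={F} → run F
t=18: ready={F} → run F
t=19: ready={F} → run F
t=20: ready={F} → run F
t=21: (idle)
t=22: (idle)
t=23: (idle)
t=24: (idle)
t=25: (idle)

completion order = B, E, D, A, F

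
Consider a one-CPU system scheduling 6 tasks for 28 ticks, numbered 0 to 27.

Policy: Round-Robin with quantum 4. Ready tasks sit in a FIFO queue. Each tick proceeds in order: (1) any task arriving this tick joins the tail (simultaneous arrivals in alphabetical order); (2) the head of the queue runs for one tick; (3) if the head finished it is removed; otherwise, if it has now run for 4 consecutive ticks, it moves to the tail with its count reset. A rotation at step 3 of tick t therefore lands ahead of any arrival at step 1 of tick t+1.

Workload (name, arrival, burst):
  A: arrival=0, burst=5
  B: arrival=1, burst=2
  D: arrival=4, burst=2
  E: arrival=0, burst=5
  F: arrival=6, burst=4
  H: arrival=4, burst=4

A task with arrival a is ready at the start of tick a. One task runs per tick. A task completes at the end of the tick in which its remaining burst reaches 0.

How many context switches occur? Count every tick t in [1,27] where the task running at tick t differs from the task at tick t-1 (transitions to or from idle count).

context switches = 8

t=0: queue=[A,E] q_used=0 → run A
t=1: queue=[A,E,B] q_used=1 → run A
t=2: queue=[A,E,B] q_used=2 → run A
t=3: queue=[A,E,B] q_used=3 → run A
t=4: queue=[E,B,A,D,H] q_used=0 → run E
t=5: queue=[E,B,A,D,H] q_used=1 → run E
t=6: queue=[E,B,A,D,H,F] q_used=2 → run E
t=7: queue=[E,B,A,D,H,F] q_used=3 → run E
t=8: queue=[B,A,D,H,F,E] q_used=0 → run B
t=9: queue=[B,A,D,H,F,E] q_used=1 → run B
t=10: queue=[A,D,H,F,E] q_used=0 → run A
t=11: queue=[D,H,F,E] q_used=0 → run D
t=12: queue=[D,H,F,E] q_used=1 → run D
t=13: queue=[H,F,E] q_used=0 → run H
t=14: queue=[H,F,E] q_used=1 → run H
t=15: queue=[H,F,E] q_used=2 → run H
t=16: queue=[H,F,E] q_used=3 → run H
t=17: queue=[F,E] q_used=0 → run F
t=18: queue=[F,E] q_used=1 → run F
t=19: queue=[F,E] q_used=2 → run F
t=20: queue=[F,E] q_used=3 → run F
t=21: queue=[E] q_used=0 → run E
t=22: (idle)
t=23: (idle)
t=24: (idle)
t=25: (idle)
t=26: (idle)
t=27: (idle)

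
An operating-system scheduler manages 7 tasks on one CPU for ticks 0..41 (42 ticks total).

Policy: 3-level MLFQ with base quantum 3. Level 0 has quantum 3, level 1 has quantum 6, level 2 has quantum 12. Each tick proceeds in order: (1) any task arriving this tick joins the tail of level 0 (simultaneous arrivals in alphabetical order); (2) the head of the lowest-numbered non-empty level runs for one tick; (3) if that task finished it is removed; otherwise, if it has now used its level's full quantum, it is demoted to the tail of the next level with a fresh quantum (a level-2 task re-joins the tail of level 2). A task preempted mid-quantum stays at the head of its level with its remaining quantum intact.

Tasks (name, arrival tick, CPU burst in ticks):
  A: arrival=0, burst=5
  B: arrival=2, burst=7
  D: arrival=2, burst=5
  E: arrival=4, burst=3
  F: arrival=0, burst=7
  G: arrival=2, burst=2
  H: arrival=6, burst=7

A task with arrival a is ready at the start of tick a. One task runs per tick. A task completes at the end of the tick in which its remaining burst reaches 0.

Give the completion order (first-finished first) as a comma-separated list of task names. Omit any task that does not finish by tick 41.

t=0: L0/L1/L2 = AF/-/- → run A
t=1: L0/L1/L2 = AF/-/- → run A
t=2: L0/L1/L2 = AFBDG/-/- → run A
t=3: L0/L1/L2 = FBDG/A/- → run F
t=4: L0/L1/L2 = FBDGE/A/- → run F
t=5: L0/L1/L2 = FBDGE/A/- → run F
t=6: L0/L1/L2 = BDGEH/AF/- → run B
t=7: L0/L1/L2 = BDGEH/AF/- → run B
t=8: L0/L1/L2 = BDGEH/AF/- → run B
t=9: L0/L1/L2 = DGEH/AFB/- → run D
t=10: L0/L1/L2 = DGEH/AFB/- → run D
t=11: L0/L1/L2 = DGEH/AFB/- → run D
t=12: L0/L1/L2 = GEH/AFBD/- → run G
t=13: L0/L1/L2 = GEH/AFBD/- → run G
t=14: L0/L1/L2 = EH/AFBD/- → run E
t=15: L0/L1/L2 = EH/AFBD/- → run E
t=16: L0/L1/L2 = EH/AFBD/- → run E
t=17: L0/L1/L2 = H/AFBD/- → run H
t=18: L0/L1/L2 = H/AFBD/- → run H
t=19: L0/L1/L2 = H/AFBD/- → run H
t=20: L0/L1/L2 = -/AFBDH/- → run A
t=21: L0/L1/L2 = -/AFBDH/- → run A
t=22: L0/L1/L2 = -/FBDH/- → run F
t=23: L0/L1/L2 = -/FBDH/- → run F
t=24: L0/L1/L2 = -/FBDH/- → run F
t=25: L0/L1/L2 = -/FBDH/- → run F
t=26: L0/L1/L2 = -/BDH/- → run B
t=27: L0/L1/L2 = -/BDH/- → run B
t=28: L0/L1/L2 = -/BDH/- → run B
t=29: L0/L1/L2 = -/BDH/- → run B
t=30: L0/L1/L2 = -/DH/- → run D
t=31: L0/L1/L2 = -/DH/- → run D
t=32: L0/L1/L2 = -/H/- → run H
t=33: L0/L1/L2 = -/H/- → run H
t=34: L0/L1/L2 = -/H/- → run H
t=35: L0/L1/L2 = -/H/- → run H
t=36: (idle)
t=37: (idle)
t=38: (idle)
t=39: (idle)
t=40: (idle)
t=41: (idle)

completion order = G, E, A, F, B, D, H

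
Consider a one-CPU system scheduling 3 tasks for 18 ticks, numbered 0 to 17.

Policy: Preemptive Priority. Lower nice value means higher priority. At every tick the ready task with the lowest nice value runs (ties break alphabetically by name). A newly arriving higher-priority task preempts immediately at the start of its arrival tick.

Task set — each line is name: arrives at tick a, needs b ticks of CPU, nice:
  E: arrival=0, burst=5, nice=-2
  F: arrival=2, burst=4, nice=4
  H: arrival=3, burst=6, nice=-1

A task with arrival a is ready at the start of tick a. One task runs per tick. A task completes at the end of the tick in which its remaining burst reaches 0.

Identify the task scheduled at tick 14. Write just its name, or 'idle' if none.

running at tick 14 = F

t=0: ready={E} → run E
t=1: ready={E} → run E
t=2: ready={E,F} → run E
t=3: ready={E,F,H} → run E
t=4: ready={E,F,H} → run E
t=5: ready={F,H} → run H
t=6: ready={F,H} → run H
t=7: ready={F,H} → run H
t=8: ready={F,H} → run H
t=9: ready={F,H} → run H
t=10: ready={F,H} → run H
t=11: ready={F} → run F
t=12: ready={F} → run F
t=13: ready={F} → run F
t=14: ready={F} → run F
t=15: (idle)
t=16: (idle)
t=17: (idle)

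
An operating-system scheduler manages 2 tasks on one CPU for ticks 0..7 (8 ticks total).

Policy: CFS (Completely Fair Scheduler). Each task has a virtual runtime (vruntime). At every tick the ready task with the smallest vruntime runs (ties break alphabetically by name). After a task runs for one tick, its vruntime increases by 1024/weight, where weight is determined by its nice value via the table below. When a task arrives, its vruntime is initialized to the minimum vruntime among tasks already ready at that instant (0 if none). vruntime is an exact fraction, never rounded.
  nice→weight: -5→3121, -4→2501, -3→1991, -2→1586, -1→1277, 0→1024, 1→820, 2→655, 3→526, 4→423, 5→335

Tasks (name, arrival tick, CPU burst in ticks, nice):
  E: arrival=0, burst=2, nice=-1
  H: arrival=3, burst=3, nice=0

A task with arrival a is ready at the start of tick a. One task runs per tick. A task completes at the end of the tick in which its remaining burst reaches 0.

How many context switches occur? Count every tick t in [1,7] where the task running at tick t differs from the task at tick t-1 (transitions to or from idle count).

t=0: vr[E=0] → run E
t=1: vr[E=1024/1277] → run E
t=2: (idle)
t=3: vr[H=0] → run H
t=4: vr[H=1] → run H
t=5: vr[H=2] → run H
t=6: (idle)
t=7: (idle)

context switches = 3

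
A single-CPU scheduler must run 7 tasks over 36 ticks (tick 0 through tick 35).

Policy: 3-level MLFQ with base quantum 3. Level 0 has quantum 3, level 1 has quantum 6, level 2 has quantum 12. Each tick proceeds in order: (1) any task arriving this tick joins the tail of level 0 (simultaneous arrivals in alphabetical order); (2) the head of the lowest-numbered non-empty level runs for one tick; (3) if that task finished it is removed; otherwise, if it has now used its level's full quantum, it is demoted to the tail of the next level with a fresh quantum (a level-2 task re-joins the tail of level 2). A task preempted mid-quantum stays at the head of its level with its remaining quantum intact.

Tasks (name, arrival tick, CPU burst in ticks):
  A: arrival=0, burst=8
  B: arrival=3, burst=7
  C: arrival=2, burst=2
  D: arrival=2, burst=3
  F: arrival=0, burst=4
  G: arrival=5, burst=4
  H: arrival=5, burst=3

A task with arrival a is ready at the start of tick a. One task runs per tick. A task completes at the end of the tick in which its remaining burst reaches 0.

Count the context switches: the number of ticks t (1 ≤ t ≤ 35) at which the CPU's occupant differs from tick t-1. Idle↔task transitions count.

context switches = 11

t=0: L0/L1/L2 = AF/-/- → run A
t=1: L0/L1/L2 = AF/-/- → run A
t=2: L0/L1/L2 = AFCD/-/- → run A
t=3: L0/L1/L2 = FCDB/A/- → run F
t=4: L0/L1/L2 = FCDB/A/- → run F
t=5: L0/L1/L2 = FCDBGH/A/- → run F
t=6: L0/L1/L2 = CDBGH/AF/- → run C
t=7: L0/L1/L2 = CDBGH/AF/- → run C
t=8: L0/L1/L2 = DBGH/AF/- → run D
t=9: L0/L1/L2 = DBGH/AF/- → run D
t=10: L0/L1/L2 = DBGH/AF/- → run D
t=11: L0/L1/L2 = BGH/AF/- → run B
t=12: L0/L1/L2 = BGH/AF/- → run B
t=13: L0/L1/L2 = BGH/AF/- → run B
t=14: L0/L1/L2 = GH/AFB/- → run G
t=15: L0/L1/L2 = GH/AFB/- → run G
t=16: L0/L1/L2 = GH/AFB/- → run G
t=17: L0/L1/L2 = H/AFBG/- → run H
t=18: L0/L1/L2 = H/AFBG/- → run H
t=19: L0/L1/L2 = H/AFBG/- → run H
t=20: L0/L1/L2 = -/AFBG/- → run A
t=21: L0/L1/L2 = -/AFBG/- → run A
t=22: L0/L1/L2 = -/AFBG/- → run A
t=23: L0/L1/L2 = -/AFBG/- → run A
t=24: L0/L1/L2 = -/AFBG/- → run A
t=25: L0/L1/L2 = -/FBG/- → run F
t=26: L0/L1/L2 = -/BG/- → run B
t=27: L0/L1/L2 = -/BG/- → run B
t=28: L0/L1/L2 = -/BG/- → run B
t=29: L0/L1/L2 = -/BG/- → run B
t=30: L0/L1/L2 = -/G/- → run G
t=31: (idle)
t=32: (idle)
t=33: (idle)
t=34: (idle)
t=35: (idle)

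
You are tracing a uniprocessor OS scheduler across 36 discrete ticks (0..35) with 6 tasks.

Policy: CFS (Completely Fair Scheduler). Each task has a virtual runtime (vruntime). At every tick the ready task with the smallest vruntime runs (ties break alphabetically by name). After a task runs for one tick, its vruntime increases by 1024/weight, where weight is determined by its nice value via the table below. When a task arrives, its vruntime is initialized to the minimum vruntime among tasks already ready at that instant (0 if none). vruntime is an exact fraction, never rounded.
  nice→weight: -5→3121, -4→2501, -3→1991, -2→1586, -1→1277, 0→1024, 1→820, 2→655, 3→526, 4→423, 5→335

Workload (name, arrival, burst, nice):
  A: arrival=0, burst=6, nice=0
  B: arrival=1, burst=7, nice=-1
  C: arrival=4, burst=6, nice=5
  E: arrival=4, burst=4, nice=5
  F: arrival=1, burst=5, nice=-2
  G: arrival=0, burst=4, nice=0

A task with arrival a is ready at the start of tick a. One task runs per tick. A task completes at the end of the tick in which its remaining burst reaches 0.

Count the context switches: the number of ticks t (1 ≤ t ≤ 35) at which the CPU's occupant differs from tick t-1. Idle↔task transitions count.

t=0: vr[A=0 G=0] → run A
t=1: vr[A=1 B=0 F=0 G=0] → run B
t=2: vr[A=1 B=1024/1277 F=0 G=0] → run F
t=3: vr[A=1 B=1024/1277 F=512/793 G=0] → run G
t=4: vr[A=1 B=1024/1277 C=512/793 E=512/793 F=512/793 G=1] → run C
t=5: vr[A=1 B=1024/1277 C=983552/265655 E=512/793 F=512/793 G=1] → run E
t=6: vr[A=1 B=1024/1277 C=983552/265655 E=983552/265655 F=512/793 G=1] → run F
t=7: vr[A=1 B=1024/1277 C=983552/265655 E=983552/265655 F=1024/793 G=1] → run B
t=8: vr[A=1 B=2048/1277 C=983552/265655 E=983552/265655 F=1024/793 G=1] → run A
t=9: vr[A=2 B=2048/1277 C=983552/265655 E=983552/265655 F=1024/793 G=1] → run G
t=10: vr[A=2 B=2048/1277 C=983552/265655 E=983552/265655 F=1024/793 G=2] → run F
t=11: vr[A=2 B=2048/1277 C=983552/265655 E=983552/265655 F=1536/793 G=2] → run B
t=12: vr[A=2 B=3072/1277 C=983552/265655 E=983552/265655 F=1536/793 G=2] → run F
t=13: vr[A=2 B=3072/1277 C=983552/265655 E=983552/265655 F=2048/793 G=2] → run A
t=14: vr[A=3 B=3072/1277 C=983552/265655 E=983552/265655 F=2048/793 G=2] → run G
t=15: vr[A=3 B=3072/1277 C=983552/265655 E=983552/265655 F=2048/793 G=3] → run B
t=16: vr[A=3 B=4096/1277 C=983552/265655 E=983552/265655 F=2048/793 G=3] → run F
t=17: vr[A=3 B=4096/1277 C=983552/265655 E=983552/265655 G=3] → run A
t=18: vr[A=4 B=4096/1277 C=983552/265655 E=983552/265655 G=3] → run G
t=19: vr[A=4 B=4096/1277 C=983552/265655 E=983552/265655] → run B
t=20: vr[A=4 B=5120/1277 C=983552/265655 E=983552/265655] → run C
t=21: vr[A=4 B=5120/1277 C=1795584/265655 E=983552/265655] → run E
t=22: vr[A=4 B=5120/1277 C=1795584/265655 E=1795584/265655] → run A
t=23: vr[A=5 B=5120/1277 C=1795584/265655 E=1795584/265655] → run B
t=24: vr[A=5 B=6144/1277 C=1795584/265655 E=1795584/265655] → run B
t=25: vr[A=5 C=1795584/265655 E=1795584/265655] → run A
t=26: vr[C=1795584/265655 E=1795584/265655] → run C
t=27: vr[C=2607616/265655 E=1795584/265655] → run E
t=28: vr[C=2607616/265655 E=2607616/265655] → run C
t=29: vr[C=3419648/265655 E=2607616/265655] → run E
t=30: vr[C=3419648/265655] → run C
t=31: vr[C=846336/53131] → run C
t=32: (idle)
t=33: (idle)
t=34: (idle)
t=35: (idle)

context switches = 30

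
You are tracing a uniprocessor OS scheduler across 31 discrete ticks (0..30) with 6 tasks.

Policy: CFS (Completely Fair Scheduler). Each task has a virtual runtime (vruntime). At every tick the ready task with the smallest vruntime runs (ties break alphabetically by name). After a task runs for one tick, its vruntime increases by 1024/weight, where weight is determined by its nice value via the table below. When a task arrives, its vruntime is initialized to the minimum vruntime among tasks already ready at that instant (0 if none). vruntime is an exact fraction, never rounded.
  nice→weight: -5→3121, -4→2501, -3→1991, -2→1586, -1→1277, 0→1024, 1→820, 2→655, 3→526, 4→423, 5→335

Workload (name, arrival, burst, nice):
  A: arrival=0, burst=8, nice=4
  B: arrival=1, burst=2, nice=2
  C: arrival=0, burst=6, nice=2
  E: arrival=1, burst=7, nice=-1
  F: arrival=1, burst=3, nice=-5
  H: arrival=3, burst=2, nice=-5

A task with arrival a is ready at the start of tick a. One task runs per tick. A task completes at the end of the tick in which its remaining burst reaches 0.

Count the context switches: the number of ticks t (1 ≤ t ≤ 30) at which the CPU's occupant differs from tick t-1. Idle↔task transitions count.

t=0: vr[A=0 C=0] → run A
t=1: vr[A=1024/423 B=0 C=0 E=0 F=0] → run B
t=2: vr[A=1024/423 B=1024/655 C=0 E=0 F=0] → run C
t=3: vr[A=1024/423 B=1024/655 C=1024/655 E=0 F=0 H=0] → run E
t=4: vr[A=1024/423 B=1024/655 C=1024/655 E=1024/1277 F=0 H=0] → run F
t=5: vr[A=1024/423 B=1024/655 C=1024/655 E=1024/1277 F=1024/3121 H=0] → run H
t=6: vr[A=1024/423 B=1024/655 C=1024/655 E=1024/1277 F=1024/3121 H=1024/3121] → run F
t=7: vr[A=1024/423 B=1024/655 C=1024/655 E=1024/1277 F=2048/3121 H=1024/3121] → run H
t=8: vr[A=1024/423 B=1024/655 C=1024/655 E=1024/1277 F=2048/3121] → run F
t=9: vr[A=1024/423 B=1024/655 C=1024/655 E=1024/1277] → run E
t=10: vr[A=1024/423 B=1024/655 C=1024/655 E=2048/1277] → run B
t=11: vr[A=1024/423 C=1024/655 E=2048/1277] → run C
t=12: vr[A=1024/423 C=2048/655 E=2048/1277] → run E
t=13: vr[A=1024/423 C=2048/655 E=3072/1277] → run E
t=14: vr[A=1024/423 C=2048/655 E=4096/1277] → run A
t=15: vr[A=2048/423 C=2048/655 E=4096/1277] → run C
t=16: vr[A=2048/423 C=3072/655 E=4096/1277] → run E
t=17: vr[A=2048/423 C=3072/655 E=5120/1277] → run E
t=18: vr[A=2048/423 C=3072/655 E=6144/1277] → run C
t=19: vr[A=2048/423 C=4096/655 E=6144/1277] → run E
t=20: vr[A=2048/423 C=4096/655] → run A
t=21: vr[A=1024/141 C=4096/655] → run C
t=22: vr[A=1024/141 C=1024/131] → run A
t=23: vr[A=4096/423 C=1024/131] → run C
t=24: vr[A=4096/423] → run A
t=25: vr[A=5120/423] → run A
t=26: vr[A=2048/141] → run A
t=27: vr[A=7168/423] → run A
t=28: (idle)
t=29: (idle)
t=30: (idle)

context switches = 23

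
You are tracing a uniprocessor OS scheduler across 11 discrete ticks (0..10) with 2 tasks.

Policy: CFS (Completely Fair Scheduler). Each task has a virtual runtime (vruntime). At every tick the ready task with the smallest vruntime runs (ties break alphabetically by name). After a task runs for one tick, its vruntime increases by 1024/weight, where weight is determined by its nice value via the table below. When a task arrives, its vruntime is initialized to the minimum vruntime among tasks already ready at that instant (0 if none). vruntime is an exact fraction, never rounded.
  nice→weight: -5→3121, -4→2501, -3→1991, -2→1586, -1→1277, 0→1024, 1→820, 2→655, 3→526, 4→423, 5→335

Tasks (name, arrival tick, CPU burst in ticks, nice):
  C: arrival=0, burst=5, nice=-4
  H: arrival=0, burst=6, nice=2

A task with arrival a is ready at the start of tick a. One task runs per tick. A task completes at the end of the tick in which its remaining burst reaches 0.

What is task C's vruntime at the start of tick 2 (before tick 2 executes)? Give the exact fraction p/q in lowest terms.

vruntime(C, start of tick 2) = 1024/2501

t=0: vr[C=0 H=0] → run C
t=1: vr[C=1024/2501 H=0] → run H
t=2: vr[C=1024/2501 H=1024/655] → run C
t=3: vr[C=2048/2501 H=1024/655] → run C
t=4: vr[C=3072/2501 H=1024/655] → run C
t=5: vr[C=4096/2501 H=1024/655] → run H
t=6: vr[C=4096/2501 H=2048/655] → run C
t=7: vr[H=2048/655] → run H
t=8: vr[H=3072/655] → run H
t=9: vr[H=4096/655] → run H
t=10: vr[H=1024/131] → run H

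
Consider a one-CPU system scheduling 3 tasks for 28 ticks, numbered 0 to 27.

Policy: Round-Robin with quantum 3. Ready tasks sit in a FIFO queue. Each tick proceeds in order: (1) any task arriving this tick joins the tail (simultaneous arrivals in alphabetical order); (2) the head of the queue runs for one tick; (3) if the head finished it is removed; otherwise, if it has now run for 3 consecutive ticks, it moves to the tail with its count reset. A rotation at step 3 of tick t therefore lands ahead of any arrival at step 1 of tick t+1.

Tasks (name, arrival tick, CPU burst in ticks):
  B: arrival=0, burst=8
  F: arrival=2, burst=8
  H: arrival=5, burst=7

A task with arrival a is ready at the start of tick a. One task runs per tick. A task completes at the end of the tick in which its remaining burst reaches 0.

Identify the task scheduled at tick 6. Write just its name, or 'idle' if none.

t=0: queue=[B] q_used=0 → run B
t=1: queue=[B] q_used=1 → run B
t=2: queue=[B,F] q_used=2 → run B
t=3: queue=[F,B] q_used=0 → run F
t=4: queue=[F,B] q_used=1 → run F
t=5: queue=[F,B,H] q_used=2 → run F
t=6: queue=[B,H,F] q_used=0 → run B
t=7: queue=[B,H,F] q_used=1 → run B
t=8: queue=[B,H,F] q_used=2 → run B
t=9: queue=[H,F,B] q_used=0 → run H
t=10: queue=[H,F,B] q_used=1 → run H
t=11: queue=[H,F,B] q_used=2 → run H
t=12: queue=[F,B,H] q_used=0 → run F
t=13: queue=[F,B,H] q_used=1 → run F
t=14: queue=[F,B,H] q_used=2 → run F
t=15: queue=[B,H,F] q_used=0 → run B
t=16: queue=[B,H,F] q_used=1 → run B
t=17: queue=[H,F] q_used=0 → run H
t=18: queue=[H,F] q_used=1 → run H
t=19: queue=[H,F] q_used=2 → run H
t=20: queue=[F,H] q_used=0 → run F
t=21: queue=[F,H] q_used=1 → run F
t=22: queue=[H] q_used=0 → run H
t=23: (idle)
t=24: (idle)
t=25: (idle)
t=26: (idle)
t=27: (idle)

running at tick 6 = B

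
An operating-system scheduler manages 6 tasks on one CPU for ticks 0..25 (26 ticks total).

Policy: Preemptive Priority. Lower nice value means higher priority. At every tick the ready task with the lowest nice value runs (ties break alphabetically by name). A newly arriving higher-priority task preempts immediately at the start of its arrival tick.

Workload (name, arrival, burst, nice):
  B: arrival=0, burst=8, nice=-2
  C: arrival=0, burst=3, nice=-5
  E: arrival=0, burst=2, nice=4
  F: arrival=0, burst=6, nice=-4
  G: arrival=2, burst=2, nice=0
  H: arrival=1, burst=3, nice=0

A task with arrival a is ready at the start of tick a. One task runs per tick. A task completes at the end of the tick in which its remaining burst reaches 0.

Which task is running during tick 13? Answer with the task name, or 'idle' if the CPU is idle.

running at tick 13 = B

t=0: ready={B,C,E,F} → run C
t=1: ready={B,C,E,F,H} → run C
t=2: ready={B,C,E,F,G,H} → run C
t=3: ready={B,E,F,G,H} → run F
t=4: ready={B,E,F,G,H} → run F
t=5: ready={B,E,F,G,H} → run F
t=6: ready={B,E,F,G,H} → run F
t=7: ready={B,E,F,G,H} → run F
t=8: ready={B,E,F,G,H} → run F
t=9: ready={B,E,G,H} → run B
t=10: ready={B,E,G,H} → run B
t=11: ready={B,E,G,H} → run B
t=12: ready={B,E,G,H} → run B
t=13: ready={B,E,G,H} → run B
t=14: ready={B,E,G,H} → run B
t=15: ready={B,E,G,H} → run B
t=16: ready={B,E,G,H} → run B
t=17: ready={E,G,H} → run G
t=18: ready={E,G,H} → run G
t=19: ready={E,H} → run H
t=20: ready={E,H} → run H
t=21: ready={E,H} → run H
t=22: ready={E} → run E
t=23: ready={E} → run E
t=24: (idle)
t=25: (idle)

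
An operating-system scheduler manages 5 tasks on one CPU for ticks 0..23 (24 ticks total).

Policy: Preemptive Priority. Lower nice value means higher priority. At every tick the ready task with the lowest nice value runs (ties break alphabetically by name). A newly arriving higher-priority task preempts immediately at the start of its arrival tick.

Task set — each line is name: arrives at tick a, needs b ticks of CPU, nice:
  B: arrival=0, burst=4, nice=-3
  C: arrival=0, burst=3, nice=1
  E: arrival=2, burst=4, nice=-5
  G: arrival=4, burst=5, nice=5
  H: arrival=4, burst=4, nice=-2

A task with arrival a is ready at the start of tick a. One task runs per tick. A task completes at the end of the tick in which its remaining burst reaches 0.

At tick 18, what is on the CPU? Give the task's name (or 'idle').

t=0: ready={B,C} → run B
t=1: ready={B,C} → run B
t=2: ready={B,C,E} → run E
t=3: ready={B,C,E} → run E
t=4: ready={B,C,E,G,H} → run E
t=5: ready={B,C,E,G,H} → run E
t=6: ready={B,C,G,H} → run B
t=7: ready={B,C,G,H} → run B
t=8: ready={C,G,H} → run H
t=9: ready={C,G,H} → run H
t=10: ready={C,G,H} → run H
t=11: ready={C,G,H} → run H
t=12: ready={C,G} → run C
t=13: ready={C,G} → run C
t=14: ready={C,G} → run C
t=15: ready={G} → run G
t=16: ready={G} → run G
t=17: ready={G} → run G
t=18: ready={G} → run G
t=19: ready={G} → run G
t=20: (idle)
t=21: (idle)
t=22: (idle)
t=23: (idle)

running at tick 18 = G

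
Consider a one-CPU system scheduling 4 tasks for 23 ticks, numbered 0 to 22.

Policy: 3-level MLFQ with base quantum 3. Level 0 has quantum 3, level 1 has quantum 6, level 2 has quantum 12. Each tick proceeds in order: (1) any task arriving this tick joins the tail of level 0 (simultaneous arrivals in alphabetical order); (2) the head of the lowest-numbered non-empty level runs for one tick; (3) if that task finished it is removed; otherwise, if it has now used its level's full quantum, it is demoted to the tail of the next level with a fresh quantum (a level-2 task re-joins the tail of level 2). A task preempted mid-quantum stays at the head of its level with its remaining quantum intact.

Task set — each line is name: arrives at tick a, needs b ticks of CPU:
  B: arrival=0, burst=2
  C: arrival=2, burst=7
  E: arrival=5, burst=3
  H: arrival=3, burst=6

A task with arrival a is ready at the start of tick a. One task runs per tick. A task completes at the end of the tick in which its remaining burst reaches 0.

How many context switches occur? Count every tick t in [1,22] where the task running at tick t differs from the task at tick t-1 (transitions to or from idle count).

t=0: L0/L1/L2 = B/-/- → run B
t=1: L0/L1/L2 = B/-/- → run B
t=2: L0/L1/L2 = C/-/- → run C
t=3: L0/L1/L2 = CH/-/- → run C
t=4: L0/L1/L2 = CH/-/- → run C
t=5: L0/L1/L2 = HE/C/- → run H
t=6: L0/L1/L2 = HE/C/- → run H
t=7: L0/L1/L2 = HE/C/- → run H
t=8: L0/L1/L2 = E/CH/- → run E
t=9: L0/L1/L2 = E/CH/- → run E
t=10: L0/L1/L2 = E/CH/- → run E
t=11: L0/L1/L2 = -/CH/- → run C
t=12: L0/L1/L2 = -/CH/- → run C
t=13: L0/L1/L2 = -/CH/- → run C
t=14: L0/L1/L2 = -/CH/- → run C
t=15: L0/L1/L2 = -/H/- → run H
t=16: L0/L1/L2 = -/H/- → run H
t=17: L0/L1/L2 = -/H/- → run H
t=18: (idle)
t=19: (idle)
t=20: (idle)
t=21: (idle)
t=22: (idle)

context switches = 6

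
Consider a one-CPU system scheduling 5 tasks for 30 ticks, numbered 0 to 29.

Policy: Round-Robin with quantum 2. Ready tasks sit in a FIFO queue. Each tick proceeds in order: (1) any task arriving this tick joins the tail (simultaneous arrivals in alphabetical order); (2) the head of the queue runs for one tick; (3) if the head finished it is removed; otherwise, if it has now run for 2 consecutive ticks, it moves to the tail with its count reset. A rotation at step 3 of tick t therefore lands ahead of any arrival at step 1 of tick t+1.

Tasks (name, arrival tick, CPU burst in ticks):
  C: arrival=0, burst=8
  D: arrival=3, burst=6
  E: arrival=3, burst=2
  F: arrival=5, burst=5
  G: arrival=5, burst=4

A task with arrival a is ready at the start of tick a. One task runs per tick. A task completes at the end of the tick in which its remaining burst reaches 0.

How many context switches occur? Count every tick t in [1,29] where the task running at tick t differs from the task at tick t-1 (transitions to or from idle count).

t=0: queue=[C] q_used=0 → run C
t=1: queue=[C] q_used=1 → run C
t=2: queue=[C] q_used=0 → run C
t=3: queue=[C,D,E] q_used=1 → run C
t=4: queue=[D,E,C] q_used=0 → run D
t=5: queue=[D,E,C,F,G] q_used=1 → run D
t=6: queue=[E,C,F,G,D] q_used=0 → run E
t=7: queue=[E,C,F,G,D] q_used=1 → run E
t=8: queue=[C,F,G,D] q_used=0 → run C
t=9: queue=[C,F,G,D] q_used=1 → run C
t=10: queue=[F,G,D,C] q_used=0 → run F
t=11: queue=[F,G,D,C] q_used=1 → run F
t=12: queue=[G,D,C,F] q_used=0 → run G
t=13: queue=[G,D,C,F] q_used=1 → run G
t=14: queue=[D,C,F,G] q_used=0 → run D
t=15: queue=[D,C,F,G] q_used=1 → run D
t=16: queue=[C,F,G,D] q_used=0 → run C
t=17: queue=[C,F,G,D] q_used=1 → run C
t=18: queue=[F,G,D] q_used=0 → run F
t=19: queue=[F,G,D] q_used=1 → run F
t=20: queue=[G,D,F] q_used=0 → run G
t=21: queue=[G,D,F] q_used=1 → run G
t=22: queue=[D,F] q_used=0 → run D
t=23: queue=[D,F] q_used=1 → run D
t=24: queue=[F] q_used=0 → run F
t=25: (idle)
t=26: (idle)
t=27: (idle)
t=28: (idle)
t=29: (idle)

context switches = 12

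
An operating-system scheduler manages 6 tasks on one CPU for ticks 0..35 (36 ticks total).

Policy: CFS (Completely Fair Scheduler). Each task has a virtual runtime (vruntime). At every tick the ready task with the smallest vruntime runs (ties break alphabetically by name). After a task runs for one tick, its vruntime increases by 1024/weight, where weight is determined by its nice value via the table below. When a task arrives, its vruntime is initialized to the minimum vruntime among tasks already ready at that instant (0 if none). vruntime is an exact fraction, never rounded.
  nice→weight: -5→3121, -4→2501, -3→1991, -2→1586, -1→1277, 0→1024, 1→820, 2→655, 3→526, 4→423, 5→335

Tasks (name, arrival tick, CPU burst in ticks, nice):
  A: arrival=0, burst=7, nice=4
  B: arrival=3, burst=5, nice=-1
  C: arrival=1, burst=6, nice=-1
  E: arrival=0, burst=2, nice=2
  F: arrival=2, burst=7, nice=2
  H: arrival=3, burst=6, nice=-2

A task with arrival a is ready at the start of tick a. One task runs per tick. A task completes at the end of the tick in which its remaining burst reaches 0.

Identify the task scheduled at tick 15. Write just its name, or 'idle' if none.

t=0: vr[A=0 E=0] → run A
t=1: vr[A=1024/423 C=0 E=0] → run C
t=2: vr[A=1024/423 C=1024/1277 E=0 F=0] → run E
t=3: vr[A=1024/423 B=0 C=1024/1277 E=1024/655 F=0 H=0] → run B
t=4: vr[A=1024/423 B=1024/1277 C=1024/1277 E=1024/655 F=0 H=0] → run F
t=5: vr[A=1024/423 B=1024/1277 C=1024/1277 E=1024/655 F=1024/655 H=0] → run H
t=6: vr[A=1024/423 B=1024/1277 C=1024/1277 E=1024/655 F=1024/655 H=512/793] → run H
t=7: vr[A=1024/423 B=1024/1277 C=1024/1277 E=1024/655 F=1024/655 H=1024/793] → run B
t=8: vr[A=1024/423 B=2048/1277 C=1024/1277 E=1024/655 F=1024/655 H=1024/793] → run C
t=9: vr[A=1024/423 B=2048/1277 C=2048/1277 E=1024/655 F=1024/655 H=1024/793] → run H
t=10: vr[A=1024/423 B=2048/1277 C=2048/1277 E=1024/655 F=1024/655 H=1536/793] → run E
t=11: vr[A=1024/423 B=2048/1277 C=2048/1277 F=1024/655 H=1536/793] → run F
t=12: vr[A=1024/423 B=2048/1277 C=2048/1277 F=2048/655 H=1536/793] → run B
t=13: vr[A=1024/423 B=3072/1277 C=2048/1277 F=2048/655 H=1536/793] → run C
t=14: vr[A=1024/423 B=3072/1277 C=3072/1277 F=2048/655 H=1536/793] → run H
t=15: vr[A=1024/423 B=3072/1277 C=3072/1277 F=2048/655 H=2048/793] → run B
t=16: vr[A=1024/423 B=4096/1277 C=3072/1277 F=2048/655 H=2048/793] → run C
t=17: vr[A=1024/423 B=4096/1277 C=4096/1277 F=2048/655 H=2048/793] → run A
t=18: vr[A=2048/423 B=4096/1277 C=4096/1277 F=2048/655 H=2048/793] → run H
t=19: vr[A=2048/423 B=4096/1277 C=4096/1277 F=2048/655 H=2560/793] → run F
t=20: vr[A=2048/423 B=4096/1277 C=4096/1277 F=3072/655 H=2560/793] → run B
t=21: vr[A=2048/423 C=4096/1277 F=3072/655 H=2560/793] → run C
t=22: vr[A=2048/423 C=5120/1277 F=3072/655 H=2560/793] → run H
t=23: vr[A=2048/423 C=5120/1277 F=3072/655] → run C
t=24: vr[A=2048/423 F=3072/655] → run F
t=25: vr[A=2048/423 F=4096/655] → run A
t=26: vr[A=1024/141 F=4096/655] → run F
t=27: vr[A=1024/141 F=1024/131] → run A
t=28: vr[A=4096/423 F=1024/131] → run F
t=29: vr[A=4096/423 F=6144/655] → run F
t=30: vr[A=4096/423] → run A
t=31: vr[A=5120/423] → run A
t=32: vr[A=2048/141] → run A
t=33: (idle)
t=34: (idle)
t=35: (idle)

running at tick 15 = B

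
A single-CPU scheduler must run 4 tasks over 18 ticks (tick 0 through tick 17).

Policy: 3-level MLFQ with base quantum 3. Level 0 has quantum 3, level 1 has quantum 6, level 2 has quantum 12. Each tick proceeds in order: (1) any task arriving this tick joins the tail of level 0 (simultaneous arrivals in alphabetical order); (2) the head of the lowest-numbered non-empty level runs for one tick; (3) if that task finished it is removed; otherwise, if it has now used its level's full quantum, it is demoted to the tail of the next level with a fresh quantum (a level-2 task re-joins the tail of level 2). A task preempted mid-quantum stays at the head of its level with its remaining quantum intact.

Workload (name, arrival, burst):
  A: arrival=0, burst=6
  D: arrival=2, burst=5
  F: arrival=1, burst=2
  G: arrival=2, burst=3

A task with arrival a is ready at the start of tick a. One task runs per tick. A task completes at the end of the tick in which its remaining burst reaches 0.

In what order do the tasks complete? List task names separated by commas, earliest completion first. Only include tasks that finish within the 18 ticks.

completion order = F, G, A, D

t=0: L0/L1/L2 = A/-/- → run A
t=1: L0/L1/L2 = AF/-/- → run A
t=2: L0/L1/L2 = AFDG/-/- → run A
t=3: L0/L1/L2 = FDG/A/- → run F
t=4: L0/L1/L2 = FDG/A/- → run F
t=5: L0/L1/L2 = DG/A/- → run D
t=6: L0/L1/L2 = DG/A/- → run D
t=7: L0/L1/L2 = DG/A/- → run D
t=8: L0/L1/L2 = G/AD/- → run G
t=9: L0/L1/L2 = G/AD/- → run G
t=10: L0/L1/L2 = G/AD/- → run G
t=11: L0/L1/L2 = -/AD/- → run A
t=12: L0/L1/L2 = -/AD/- → run A
t=13: L0/L1/L2 = -/AD/- → run A
t=14: L0/L1/L2 = -/D/- → run D
t=15: L0/L1/L2 = -/D/- → run D
t=16: (idle)
t=17: (idle)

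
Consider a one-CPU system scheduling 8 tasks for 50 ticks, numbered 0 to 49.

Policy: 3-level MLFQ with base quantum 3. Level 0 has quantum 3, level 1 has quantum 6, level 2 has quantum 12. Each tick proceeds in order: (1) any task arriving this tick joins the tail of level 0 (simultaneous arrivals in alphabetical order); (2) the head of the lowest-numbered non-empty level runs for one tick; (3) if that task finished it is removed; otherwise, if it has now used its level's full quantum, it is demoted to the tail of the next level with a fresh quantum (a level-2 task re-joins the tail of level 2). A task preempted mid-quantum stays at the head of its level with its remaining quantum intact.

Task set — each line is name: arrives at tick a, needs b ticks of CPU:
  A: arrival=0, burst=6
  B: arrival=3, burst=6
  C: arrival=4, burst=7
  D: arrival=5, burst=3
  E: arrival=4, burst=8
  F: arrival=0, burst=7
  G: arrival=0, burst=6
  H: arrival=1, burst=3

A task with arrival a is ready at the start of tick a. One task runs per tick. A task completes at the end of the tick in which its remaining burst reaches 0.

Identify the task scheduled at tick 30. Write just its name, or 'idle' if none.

t=0: L0/L1/L2 = AFG/-/- → run A
t=1: L0/L1/L2 = AFGH/-/- → run A
t=2: L0/L1/L2 = AFGH/-/- → run A
t=3: L0/L1/L2 = FGHB/A/- → run F
t=4: L0/L1/L2 = FGHBCE/A/- → run F
t=5: L0/L1/L2 = FGHBCED/A/- → run F
t=6: L0/L1/L2 = GHBCED/AF/- → run G
t=7: L0/L1/L2 = GHBCED/AF/- → run G
t=8: L0/L1/L2 = GHBCED/AF/- → run G
t=9: L0/L1/L2 = HBCED/AFG/- → run H
t=10: L0/L1/L2 = HBCED/AFG/- → run H
t=11: L0/L1/L2 = HBCED/AFG/- → run H
t=12: L0/L1/L2 = BCED/AFG/- → run B
t=13: L0/L1/L2 = BCED/AFG/- → run B
t=14: L0/L1/L2 = BCED/AFG/- → run B
t=15: L0/L1/L2 = CED/AFGB/- → run C
t=16: L0/L1/L2 = CED/AFGB/- → run C
t=17: L0/L1/L2 = CED/AFGB/- → run C
t=18: L0/L1/L2 = ED/AFGBC/- → run E
t=19: L0/L1/L2 = ED/AFGBC/- → run E
t=20: L0/L1/L2 = ED/AFGBC/- → run E
t=21: L0/L1/L2 = D/AFGBCE/- → run D
t=22: L0/L1/L2 = D/AFGBCE/- → run D
t=23: L0/L1/L2 = D/AFGBCE/- → run D
t=24: L0/L1/L2 = -/AFGBCE/- → run A
t=25: L0/L1/L2 = -/AFGBCE/- → run A
t=26: L0/L1/L2 = -/AFGBCE/- → run A
t=27: L0/L1/L2 = -/FGBCE/- → run F
t=28: L0/L1/L2 = -/FGBCE/- → run F
t=29: L0/L1/L2 = -/FGBCE/- → run F
t=30: L0/L1/L2 = -/FGBCE/- → run F
t=31: L0/L1/L2 = -/GBCE/- → run G
t=32: L0/L1/L2 = -/GBCE/- → run G
t=33: L0/L1/L2 = -/GBCE/- → run G
t=34: L0/L1/L2 = -/BCE/- → run B
t=35: L0/L1/L2 = -/BCE/- → run B
t=36: L0/L1/L2 = -/BCE/- → run B
t=37: L0/L1/L2 = -/CE/- → run C
t=38: L0/L1/L2 = -/CE/- → run C
t=39: L0/L1/L2 = -/CE/- → run C
t=40: L0/L1/L2 = -/CE/- → run C
t=41: L0/L1/L2 = -/E/- → run E
t=42: L0/L1/L2 = -/E/- → run E
t=43: L0/L1/L2 = -/E/- → run E
t=44: L0/L1/L2 = -/E/- → run E
t=45: L0/L1/L2 = -/E/- → run E
t=46: (idle)
t=47: (idle)
t=48: (idle)
t=49: (idle)

running at tick 30 = F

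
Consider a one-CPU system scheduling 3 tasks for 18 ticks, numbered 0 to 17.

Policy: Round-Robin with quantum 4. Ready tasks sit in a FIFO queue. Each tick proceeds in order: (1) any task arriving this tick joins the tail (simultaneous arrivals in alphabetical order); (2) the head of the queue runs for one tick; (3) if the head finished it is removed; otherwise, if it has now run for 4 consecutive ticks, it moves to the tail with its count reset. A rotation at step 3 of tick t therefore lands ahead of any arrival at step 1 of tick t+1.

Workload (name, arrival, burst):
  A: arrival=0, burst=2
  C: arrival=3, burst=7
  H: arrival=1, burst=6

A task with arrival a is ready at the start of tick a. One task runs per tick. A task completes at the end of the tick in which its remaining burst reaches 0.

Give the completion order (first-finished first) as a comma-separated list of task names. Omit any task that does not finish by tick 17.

t=0: queue=[A] q_used=0 → run A
t=1: queue=[A,H] q_used=1 → run A
t=2: queue=[H] q_used=0 → run H
t=3: queue=[H,C] q_used=1 → run H
t=4: queue=[H,C] q_used=2 → run H
t=5: queue=[H,C] q_used=3 → run H
t=6: queue=[C,H] q_used=0 → run C
t=7: queue=[C,H] q_used=1 → run C
t=8: queue=[C,H] q_used=2 → run C
t=9: queue=[C,H] q_used=3 → run C
t=10: queue=[H,C] q_used=0 → run H
t=11: queue=[H,C] q_used=1 → run H
t=12: queue=[C] q_used=0 → run C
t=13: queue=[C] q_used=1 → run C
t=14: queue=[C] q_used=2 → run C
t=15: (idle)
t=16: (idle)
t=17: (idle)

completion order = A, H, C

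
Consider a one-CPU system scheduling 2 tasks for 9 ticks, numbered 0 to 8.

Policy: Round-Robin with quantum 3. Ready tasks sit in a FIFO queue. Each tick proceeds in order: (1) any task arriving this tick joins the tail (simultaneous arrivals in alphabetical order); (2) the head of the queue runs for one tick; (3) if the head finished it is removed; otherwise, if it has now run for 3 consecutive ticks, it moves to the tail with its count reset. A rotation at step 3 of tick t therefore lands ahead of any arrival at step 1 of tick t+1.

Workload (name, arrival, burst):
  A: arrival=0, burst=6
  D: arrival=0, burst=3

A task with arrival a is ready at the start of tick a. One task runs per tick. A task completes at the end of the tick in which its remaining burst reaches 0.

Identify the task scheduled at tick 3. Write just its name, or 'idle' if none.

running at tick 3 = D

t=0: queue=[A,D] q_used=0 → run A
t=1: queue=[A,D] q_used=1 → run A
t=2: queue=[A,D] q_used=2 → run A
t=3: queue=[D,A] q_used=0 → run D
t=4: queue=[D,A] q_used=1 → run D
t=5: queue=[D,A] q_used=2 → run D
t=6: queue=[A] q_used=0 → run A
t=7: queue=[A] q_used=1 → run A
t=8: queue=[A] q_used=2 → run A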